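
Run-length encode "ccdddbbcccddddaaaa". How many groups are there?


Input: ccdddbbcccddddaaaa
Scanning for consecutive runs:
  Group 1: 'c' x 2 (positions 0-1)
  Group 2: 'd' x 3 (positions 2-4)
  Group 3: 'b' x 2 (positions 5-6)
  Group 4: 'c' x 3 (positions 7-9)
  Group 5: 'd' x 4 (positions 10-13)
  Group 6: 'a' x 4 (positions 14-17)
Total groups: 6

6


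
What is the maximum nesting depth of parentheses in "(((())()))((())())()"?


Input: "(((())()))((())())()"
Tracking depth:
  Position 0 '(': depth becomes 1
  Position 1 '(': depth becomes 2
  Position 2 '(': depth becomes 3
  Position 3 '(': depth becomes 4
  Position 4 ')': depth becomes 3
  Position 5 ')': depth becomes 2
  Position 6 '(': depth becomes 3
  Position 7 ')': depth becomes 2
  Position 8 ')': depth becomes 1
  Position 9 ')': depth becomes 0
  Position 10 '(': depth becomes 1
  Position 11 '(': depth becomes 2
  Position 12 '(': depth becomes 3
  Position 13 ')': depth becomes 2
  Position 14 ')': depth becomes 1
  Position 15 '(': depth becomes 2
  Position 16 ')': depth becomes 1
  Position 17 ')': depth becomes 0
  Position 18 '(': depth becomes 1
  Position 19 ')': depth becomes 0
Maximum depth reached: 4

4


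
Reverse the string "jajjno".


Input: jajjno
Reading characters right to left:
  Position 5: 'o'
  Position 4: 'n'
  Position 3: 'j'
  Position 2: 'j'
  Position 1: 'a'
  Position 0: 'j'
Reversed: onjjaj

onjjaj


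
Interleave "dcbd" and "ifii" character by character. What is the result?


Interleaving "dcbd" and "ifii":
  Position 0: 'd' from first, 'i' from second => "di"
  Position 1: 'c' from first, 'f' from second => "cf"
  Position 2: 'b' from first, 'i' from second => "bi"
  Position 3: 'd' from first, 'i' from second => "di"
Result: dicfbidi

dicfbidi


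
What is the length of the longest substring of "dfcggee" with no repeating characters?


Input: "dfcggee"
Sliding window (track last position of each char):
  Position 0 ('d'): window [0,0] length 1 -- new best
  Position 1 ('f'): window [0,1] length 2 -- new best
  Position 2 ('c'): window [0,2] length 3 -- new best
  Position 3 ('g'): window [0,3] length 4 -- new best
  Position 4 ('g'): repeat (last at 3), move window start to 4
  Position 4 ('g'): window [4,4] length 1
  Position 5 ('e'): window [4,5] length 2
  Position 6 ('e'): repeat (last at 5), move window start to 6
  Position 6 ('e'): window [6,6] length 1
Longest substring with no repeats: "dfcg" with length 4

4


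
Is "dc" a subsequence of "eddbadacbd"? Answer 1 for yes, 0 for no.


Check if "dc" is a subsequence of "eddbadacbd"
Greedy scan:
  Position 0 ('e'): no match needed
  Position 1 ('d'): matches sub[0] = 'd'
  Position 2 ('d'): no match needed
  Position 3 ('b'): no match needed
  Position 4 ('a'): no match needed
  Position 5 ('d'): no match needed
  Position 6 ('a'): no match needed
  Position 7 ('c'): matches sub[1] = 'c'
  Position 8 ('b'): no match needed
  Position 9 ('d'): no match needed
All 2 characters matched => is a subsequence

1


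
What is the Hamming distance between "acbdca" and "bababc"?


Comparing "acbdca" and "bababc" position by position:
  Position 0: 'a' vs 'b' => differ
  Position 1: 'c' vs 'a' => differ
  Position 2: 'b' vs 'b' => same
  Position 3: 'd' vs 'a' => differ
  Position 4: 'c' vs 'b' => differ
  Position 5: 'a' vs 'c' => differ
Total differences (Hamming distance): 5

5


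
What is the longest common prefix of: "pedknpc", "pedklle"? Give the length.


Words: pedknpc, pedklle
  Position 0: all 'p' => match
  Position 1: all 'e' => match
  Position 2: all 'd' => match
  Position 3: all 'k' => match
  Position 4: ('n', 'l') => mismatch, stop
LCP = "pedk" (length 4)

4


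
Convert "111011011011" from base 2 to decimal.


Input: "111011011011" in base 2
Positional expansion:
  Digit '1' (value 1) x 2^11 = 2048
  Digit '1' (value 1) x 2^10 = 1024
  Digit '1' (value 1) x 2^9 = 512
  Digit '0' (value 0) x 2^8 = 0
  Digit '1' (value 1) x 2^7 = 128
  Digit '1' (value 1) x 2^6 = 64
  Digit '0' (value 0) x 2^5 = 0
  Digit '1' (value 1) x 2^4 = 16
  Digit '1' (value 1) x 2^3 = 8
  Digit '0' (value 0) x 2^2 = 0
  Digit '1' (value 1) x 2^1 = 2
  Digit '1' (value 1) x 2^0 = 1
Sum = 3803

3803


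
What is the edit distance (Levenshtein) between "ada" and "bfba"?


Computing edit distance: "ada" -> "bfba"
DP table:
           b    f    b    a
      0    1    2    3    4
  a   1    1    2    3    3
  d   2    2    2    3    4
  a   3    3    3    3    3
Edit distance = dp[3][4] = 3

3


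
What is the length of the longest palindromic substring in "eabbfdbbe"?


Input: "eabbfdbbe"
Checking substrings for palindromes:
  [2:4] "bb" (len 2) => palindrome
  [6:8] "bb" (len 2) => palindrome
Longest palindromic substring: "bb" with length 2

2


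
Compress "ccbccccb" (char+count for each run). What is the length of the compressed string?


Input: ccbccccb
Runs:
  'c' x 2 => "c2"
  'b' x 1 => "b1"
  'c' x 4 => "c4"
  'b' x 1 => "b1"
Compressed: "c2b1c4b1"
Compressed length: 8

8


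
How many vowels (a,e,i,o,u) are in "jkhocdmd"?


Input: jkhocdmd
Checking each character:
  'j' at position 0: consonant
  'k' at position 1: consonant
  'h' at position 2: consonant
  'o' at position 3: vowel (running total: 1)
  'c' at position 4: consonant
  'd' at position 5: consonant
  'm' at position 6: consonant
  'd' at position 7: consonant
Total vowels: 1

1


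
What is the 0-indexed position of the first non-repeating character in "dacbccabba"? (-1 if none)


Input: dacbccabba
Character frequencies:
  'a': 3
  'b': 3
  'c': 3
  'd': 1
Scanning left to right for freq == 1:
  Position 0 ('d'): unique! => answer = 0

0


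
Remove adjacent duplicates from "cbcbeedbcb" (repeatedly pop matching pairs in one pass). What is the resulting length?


Input: cbcbeedbcb
Stack-based adjacent duplicate removal:
  Read 'c': push. Stack: c
  Read 'b': push. Stack: cb
  Read 'c': push. Stack: cbc
  Read 'b': push. Stack: cbcb
  Read 'e': push. Stack: cbcbe
  Read 'e': matches stack top 'e' => pop. Stack: cbcb
  Read 'd': push. Stack: cbcbd
  Read 'b': push. Stack: cbcbdb
  Read 'c': push. Stack: cbcbdbc
  Read 'b': push. Stack: cbcbdbcb
Final stack: "cbcbdbcb" (length 8)

8


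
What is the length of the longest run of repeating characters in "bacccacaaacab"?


Input: "bacccacaaacab"
Scanning for longest run:
  Position 1 ('a'): new char, reset run to 1
  Position 2 ('c'): new char, reset run to 1
  Position 3 ('c'): continues run of 'c', length=2
  Position 4 ('c'): continues run of 'c', length=3
  Position 5 ('a'): new char, reset run to 1
  Position 6 ('c'): new char, reset run to 1
  Position 7 ('a'): new char, reset run to 1
  Position 8 ('a'): continues run of 'a', length=2
  Position 9 ('a'): continues run of 'a', length=3
  Position 10 ('c'): new char, reset run to 1
  Position 11 ('a'): new char, reset run to 1
  Position 12 ('b'): new char, reset run to 1
Longest run: 'c' with length 3

3


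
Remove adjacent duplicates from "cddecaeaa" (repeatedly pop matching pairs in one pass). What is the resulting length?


Input: cddecaeaa
Stack-based adjacent duplicate removal:
  Read 'c': push. Stack: c
  Read 'd': push. Stack: cd
  Read 'd': matches stack top 'd' => pop. Stack: c
  Read 'e': push. Stack: ce
  Read 'c': push. Stack: cec
  Read 'a': push. Stack: ceca
  Read 'e': push. Stack: cecae
  Read 'a': push. Stack: cecaea
  Read 'a': matches stack top 'a' => pop. Stack: cecae
Final stack: "cecae" (length 5)

5


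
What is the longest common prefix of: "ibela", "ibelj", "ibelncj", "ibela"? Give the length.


Words: ibela, ibelj, ibelncj, ibela
  Position 0: all 'i' => match
  Position 1: all 'b' => match
  Position 2: all 'e' => match
  Position 3: all 'l' => match
  Position 4: ('a', 'j', 'n', 'a') => mismatch, stop
LCP = "ibel" (length 4)

4


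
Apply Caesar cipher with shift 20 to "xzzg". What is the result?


Caesar cipher: shift "xzzg" by 20
  'x' (pos 23) + 20 = pos 17 = 'r'
  'z' (pos 25) + 20 = pos 19 = 't'
  'z' (pos 25) + 20 = pos 19 = 't'
  'g' (pos 6) + 20 = pos 0 = 'a'
Result: rtta

rtta


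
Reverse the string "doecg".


Input: doecg
Reading characters right to left:
  Position 4: 'g'
  Position 3: 'c'
  Position 2: 'e'
  Position 1: 'o'
  Position 0: 'd'
Reversed: gceod

gceod


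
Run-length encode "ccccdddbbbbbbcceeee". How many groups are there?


Input: ccccdddbbbbbbcceeee
Scanning for consecutive runs:
  Group 1: 'c' x 4 (positions 0-3)
  Group 2: 'd' x 3 (positions 4-6)
  Group 3: 'b' x 6 (positions 7-12)
  Group 4: 'c' x 2 (positions 13-14)
  Group 5: 'e' x 4 (positions 15-18)
Total groups: 5

5


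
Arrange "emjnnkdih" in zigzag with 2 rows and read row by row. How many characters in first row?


Zigzag "emjnnkdih" into 2 rows:
Placing characters:
  'e' => row 0
  'm' => row 1
  'j' => row 0
  'n' => row 1
  'n' => row 0
  'k' => row 1
  'd' => row 0
  'i' => row 1
  'h' => row 0
Rows:
  Row 0: "ejndh"
  Row 1: "mnki"
First row length: 5

5


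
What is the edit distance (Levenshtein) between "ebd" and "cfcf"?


Computing edit distance: "ebd" -> "cfcf"
DP table:
           c    f    c    f
      0    1    2    3    4
  e   1    1    2    3    4
  b   2    2    2    3    4
  d   3    3    3    3    4
Edit distance = dp[3][4] = 4

4


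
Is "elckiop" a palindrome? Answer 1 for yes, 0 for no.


Input: elckiop
Reversed: poikcle
  Compare pos 0 ('e') with pos 6 ('p'): MISMATCH
  Compare pos 1 ('l') with pos 5 ('o'): MISMATCH
  Compare pos 2 ('c') with pos 4 ('i'): MISMATCH
Result: not a palindrome

0


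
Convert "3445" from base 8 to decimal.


Input: "3445" in base 8
Positional expansion:
  Digit '3' (value 3) x 8^3 = 1536
  Digit '4' (value 4) x 8^2 = 256
  Digit '4' (value 4) x 8^1 = 32
  Digit '5' (value 5) x 8^0 = 5
Sum = 1829

1829


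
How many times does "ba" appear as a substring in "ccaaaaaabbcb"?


Searching for "ba" in "ccaaaaaabbcb"
Scanning each position:
  Position 0: "cc" => no
  Position 1: "ca" => no
  Position 2: "aa" => no
  Position 3: "aa" => no
  Position 4: "aa" => no
  Position 5: "aa" => no
  Position 6: "aa" => no
  Position 7: "ab" => no
  Position 8: "bb" => no
  Position 9: "bc" => no
  Position 10: "cb" => no
Total occurrences: 0

0


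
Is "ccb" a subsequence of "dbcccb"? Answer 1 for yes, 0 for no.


Check if "ccb" is a subsequence of "dbcccb"
Greedy scan:
  Position 0 ('d'): no match needed
  Position 1 ('b'): no match needed
  Position 2 ('c'): matches sub[0] = 'c'
  Position 3 ('c'): matches sub[1] = 'c'
  Position 4 ('c'): no match needed
  Position 5 ('b'): matches sub[2] = 'b'
All 3 characters matched => is a subsequence

1


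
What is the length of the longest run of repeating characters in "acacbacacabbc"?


Input: "acacbacacabbc"
Scanning for longest run:
  Position 1 ('c'): new char, reset run to 1
  Position 2 ('a'): new char, reset run to 1
  Position 3 ('c'): new char, reset run to 1
  Position 4 ('b'): new char, reset run to 1
  Position 5 ('a'): new char, reset run to 1
  Position 6 ('c'): new char, reset run to 1
  Position 7 ('a'): new char, reset run to 1
  Position 8 ('c'): new char, reset run to 1
  Position 9 ('a'): new char, reset run to 1
  Position 10 ('b'): new char, reset run to 1
  Position 11 ('b'): continues run of 'b', length=2
  Position 12 ('c'): new char, reset run to 1
Longest run: 'b' with length 2

2


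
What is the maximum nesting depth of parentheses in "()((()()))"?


Input: "()((()()))"
Tracking depth:
  Position 0 '(': depth becomes 1
  Position 1 ')': depth becomes 0
  Position 2 '(': depth becomes 1
  Position 3 '(': depth becomes 2
  Position 4 '(': depth becomes 3
  Position 5 ')': depth becomes 2
  Position 6 '(': depth becomes 3
  Position 7 ')': depth becomes 2
  Position 8 ')': depth becomes 1
  Position 9 ')': depth becomes 0
Maximum depth reached: 3

3


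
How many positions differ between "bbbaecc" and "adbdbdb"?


Comparing "bbbaecc" and "adbdbdb" position by position:
  Position 0: 'b' vs 'a' => DIFFER
  Position 1: 'b' vs 'd' => DIFFER
  Position 2: 'b' vs 'b' => same
  Position 3: 'a' vs 'd' => DIFFER
  Position 4: 'e' vs 'b' => DIFFER
  Position 5: 'c' vs 'd' => DIFFER
  Position 6: 'c' vs 'b' => DIFFER
Positions that differ: 6

6


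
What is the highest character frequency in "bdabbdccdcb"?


Input: bdabbdccdcb
Character counts:
  'a': 1
  'b': 4
  'c': 3
  'd': 3
Maximum frequency: 4

4


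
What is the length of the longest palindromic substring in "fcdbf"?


Input: "fcdbf"
Checking substrings for palindromes:
  No multi-char palindromic substrings found
Longest palindromic substring: "f" with length 1

1


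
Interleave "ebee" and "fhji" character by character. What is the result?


Interleaving "ebee" and "fhji":
  Position 0: 'e' from first, 'f' from second => "ef"
  Position 1: 'b' from first, 'h' from second => "bh"
  Position 2: 'e' from first, 'j' from second => "ej"
  Position 3: 'e' from first, 'i' from second => "ei"
Result: efbhejei

efbhejei


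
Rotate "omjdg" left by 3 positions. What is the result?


Input: "omjdg", rotate left by 3
First 3 characters: "omj"
Remaining characters: "dg"
Concatenate remaining + first: "dg" + "omj" = "dgomj"

dgomj


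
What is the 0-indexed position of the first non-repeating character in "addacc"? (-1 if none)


Input: addacc
Character frequencies:
  'a': 2
  'c': 2
  'd': 2
Scanning left to right for freq == 1:
  Position 0 ('a'): freq=2, skip
  Position 1 ('d'): freq=2, skip
  Position 2 ('d'): freq=2, skip
  Position 3 ('a'): freq=2, skip
  Position 4 ('c'): freq=2, skip
  Position 5 ('c'): freq=2, skip
  No unique character found => answer = -1

-1


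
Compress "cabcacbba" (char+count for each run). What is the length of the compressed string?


Input: cabcacbba
Runs:
  'c' x 1 => "c1"
  'a' x 1 => "a1"
  'b' x 1 => "b1"
  'c' x 1 => "c1"
  'a' x 1 => "a1"
  'c' x 1 => "c1"
  'b' x 2 => "b2"
  'a' x 1 => "a1"
Compressed: "c1a1b1c1a1c1b2a1"
Compressed length: 16

16


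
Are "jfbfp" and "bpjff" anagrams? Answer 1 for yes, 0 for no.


Strings: "jfbfp", "bpjff"
Sorted first:  bffjp
Sorted second: bffjp
Sorted forms match => anagrams

1


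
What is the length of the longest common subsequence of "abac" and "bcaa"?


LCS of "abac" and "bcaa"
DP table:
           b    c    a    a
      0    0    0    0    0
  a   0    0    0    1    1
  b   0    1    1    1    1
  a   0    1    1    2    2
  c   0    1    2    2    2
LCS length = dp[4][4] = 2

2


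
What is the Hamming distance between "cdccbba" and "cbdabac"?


Comparing "cdccbba" and "cbdabac" position by position:
  Position 0: 'c' vs 'c' => same
  Position 1: 'd' vs 'b' => differ
  Position 2: 'c' vs 'd' => differ
  Position 3: 'c' vs 'a' => differ
  Position 4: 'b' vs 'b' => same
  Position 5: 'b' vs 'a' => differ
  Position 6: 'a' vs 'c' => differ
Total differences (Hamming distance): 5

5


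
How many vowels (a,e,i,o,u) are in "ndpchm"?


Input: ndpchm
Checking each character:
  'n' at position 0: consonant
  'd' at position 1: consonant
  'p' at position 2: consonant
  'c' at position 3: consonant
  'h' at position 4: consonant
  'm' at position 5: consonant
Total vowels: 0

0


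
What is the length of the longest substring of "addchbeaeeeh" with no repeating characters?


Input: "addchbeaeeeh"
Sliding window (track last position of each char):
  Position 0 ('a'): window [0,0] length 1 -- new best
  Position 1 ('d'): window [0,1] length 2 -- new best
  Position 2 ('d'): repeat (last at 1), move window start to 2
  Position 2 ('d'): window [2,2] length 1
  Position 3 ('c'): window [2,3] length 2
  Position 4 ('h'): window [2,4] length 3 -- new best
  Position 5 ('b'): window [2,5] length 4 -- new best
  Position 6 ('e'): window [2,6] length 5 -- new best
  Position 7 ('a'): window [2,7] length 6 -- new best
  Position 8 ('e'): repeat (last at 6), move window start to 7
  Position 8 ('e'): window [7,8] length 2
  Position 9 ('e'): repeat (last at 8), move window start to 9
  Position 9 ('e'): window [9,9] length 1
  Position 10 ('e'): repeat (last at 9), move window start to 10
  Position 10 ('e'): window [10,10] length 1
  Position 11 ('h'): window [10,11] length 2
Longest substring with no repeats: "dchbea" with length 6

6


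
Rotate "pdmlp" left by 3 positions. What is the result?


Input: "pdmlp", rotate left by 3
First 3 characters: "pdm"
Remaining characters: "lp"
Concatenate remaining + first: "lp" + "pdm" = "lppdm"

lppdm


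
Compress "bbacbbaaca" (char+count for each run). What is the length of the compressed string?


Input: bbacbbaaca
Runs:
  'b' x 2 => "b2"
  'a' x 1 => "a1"
  'c' x 1 => "c1"
  'b' x 2 => "b2"
  'a' x 2 => "a2"
  'c' x 1 => "c1"
  'a' x 1 => "a1"
Compressed: "b2a1c1b2a2c1a1"
Compressed length: 14

14


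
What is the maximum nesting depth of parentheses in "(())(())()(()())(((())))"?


Input: "(())(())()(()())(((())))"
Tracking depth:
  Position 0 '(': depth becomes 1
  Position 1 '(': depth becomes 2
  Position 2 ')': depth becomes 1
  Position 3 ')': depth becomes 0
  Position 4 '(': depth becomes 1
  Position 5 '(': depth becomes 2
  Position 6 ')': depth becomes 1
  Position 7 ')': depth becomes 0
  Position 8 '(': depth becomes 1
  Position 9 ')': depth becomes 0
  Position 10 '(': depth becomes 1
  Position 11 '(': depth becomes 2
  Position 12 ')': depth becomes 1
  Position 13 '(': depth becomes 2
  Position 14 ')': depth becomes 1
  Position 15 ')': depth becomes 0
  Position 16 '(': depth becomes 1
  Position 17 '(': depth becomes 2
  Position 18 '(': depth becomes 3
  Position 19 '(': depth becomes 4
  Position 20 ')': depth becomes 3
  Position 21 ')': depth becomes 2
  Position 22 ')': depth becomes 1
  Position 23 ')': depth becomes 0
Maximum depth reached: 4

4


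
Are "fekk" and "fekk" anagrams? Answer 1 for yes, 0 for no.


Strings: "fekk", "fekk"
Sorted first:  efkk
Sorted second: efkk
Sorted forms match => anagrams

1


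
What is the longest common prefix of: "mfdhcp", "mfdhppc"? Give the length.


Words: mfdhcp, mfdhppc
  Position 0: all 'm' => match
  Position 1: all 'f' => match
  Position 2: all 'd' => match
  Position 3: all 'h' => match
  Position 4: ('c', 'p') => mismatch, stop
LCP = "mfdh" (length 4)

4


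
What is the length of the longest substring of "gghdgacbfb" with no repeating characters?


Input: "gghdgacbfb"
Sliding window (track last position of each char):
  Position 0 ('g'): window [0,0] length 1 -- new best
  Position 1 ('g'): repeat (last at 0), move window start to 1
  Position 1 ('g'): window [1,1] length 1
  Position 2 ('h'): window [1,2] length 2 -- new best
  Position 3 ('d'): window [1,3] length 3 -- new best
  Position 4 ('g'): repeat (last at 1), move window start to 2
  Position 4 ('g'): window [2,4] length 3
  Position 5 ('a'): window [2,5] length 4 -- new best
  Position 6 ('c'): window [2,6] length 5 -- new best
  Position 7 ('b'): window [2,7] length 6 -- new best
  Position 8 ('f'): window [2,8] length 7 -- new best
  Position 9 ('b'): repeat (last at 7), move window start to 8
  Position 9 ('b'): window [8,9] length 2
Longest substring with no repeats: "hdgacbf" with length 7

7


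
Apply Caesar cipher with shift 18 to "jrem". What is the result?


Caesar cipher: shift "jrem" by 18
  'j' (pos 9) + 18 = pos 1 = 'b'
  'r' (pos 17) + 18 = pos 9 = 'j'
  'e' (pos 4) + 18 = pos 22 = 'w'
  'm' (pos 12) + 18 = pos 4 = 'e'
Result: bjwe

bjwe


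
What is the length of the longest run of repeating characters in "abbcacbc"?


Input: "abbcacbc"
Scanning for longest run:
  Position 1 ('b'): new char, reset run to 1
  Position 2 ('b'): continues run of 'b', length=2
  Position 3 ('c'): new char, reset run to 1
  Position 4 ('a'): new char, reset run to 1
  Position 5 ('c'): new char, reset run to 1
  Position 6 ('b'): new char, reset run to 1
  Position 7 ('c'): new char, reset run to 1
Longest run: 'b' with length 2

2


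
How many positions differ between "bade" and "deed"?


Comparing "bade" and "deed" position by position:
  Position 0: 'b' vs 'd' => DIFFER
  Position 1: 'a' vs 'e' => DIFFER
  Position 2: 'd' vs 'e' => DIFFER
  Position 3: 'e' vs 'd' => DIFFER
Positions that differ: 4

4


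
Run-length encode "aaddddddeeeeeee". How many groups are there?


Input: aaddddddeeeeeee
Scanning for consecutive runs:
  Group 1: 'a' x 2 (positions 0-1)
  Group 2: 'd' x 6 (positions 2-7)
  Group 3: 'e' x 7 (positions 8-14)
Total groups: 3

3


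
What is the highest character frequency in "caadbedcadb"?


Input: caadbedcadb
Character counts:
  'a': 3
  'b': 2
  'c': 2
  'd': 3
  'e': 1
Maximum frequency: 3

3


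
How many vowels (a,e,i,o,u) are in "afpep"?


Input: afpep
Checking each character:
  'a' at position 0: vowel (running total: 1)
  'f' at position 1: consonant
  'p' at position 2: consonant
  'e' at position 3: vowel (running total: 2)
  'p' at position 4: consonant
Total vowels: 2

2


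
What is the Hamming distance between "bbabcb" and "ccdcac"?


Comparing "bbabcb" and "ccdcac" position by position:
  Position 0: 'b' vs 'c' => differ
  Position 1: 'b' vs 'c' => differ
  Position 2: 'a' vs 'd' => differ
  Position 3: 'b' vs 'c' => differ
  Position 4: 'c' vs 'a' => differ
  Position 5: 'b' vs 'c' => differ
Total differences (Hamming distance): 6

6


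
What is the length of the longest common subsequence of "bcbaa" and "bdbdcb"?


LCS of "bcbaa" and "bdbdcb"
DP table:
           b    d    b    d    c    b
      0    0    0    0    0    0    0
  b   0    1    1    1    1    1    1
  c   0    1    1    1    1    2    2
  b   0    1    1    2    2    2    3
  a   0    1    1    2    2    2    3
  a   0    1    1    2    2    2    3
LCS length = dp[5][6] = 3

3


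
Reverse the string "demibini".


Input: demibini
Reading characters right to left:
  Position 7: 'i'
  Position 6: 'n'
  Position 5: 'i'
  Position 4: 'b'
  Position 3: 'i'
  Position 2: 'm'
  Position 1: 'e'
  Position 0: 'd'
Reversed: inibimed

inibimed


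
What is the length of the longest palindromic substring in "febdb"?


Input: "febdb"
Checking substrings for palindromes:
  [2:5] "bdb" (len 3) => palindrome
Longest palindromic substring: "bdb" with length 3

3


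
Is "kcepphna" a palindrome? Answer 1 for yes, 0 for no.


Input: kcepphna
Reversed: anhppeck
  Compare pos 0 ('k') with pos 7 ('a'): MISMATCH
  Compare pos 1 ('c') with pos 6 ('n'): MISMATCH
  Compare pos 2 ('e') with pos 5 ('h'): MISMATCH
  Compare pos 3 ('p') with pos 4 ('p'): match
Result: not a palindrome

0


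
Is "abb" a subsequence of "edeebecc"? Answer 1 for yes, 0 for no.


Check if "abb" is a subsequence of "edeebecc"
Greedy scan:
  Position 0 ('e'): no match needed
  Position 1 ('d'): no match needed
  Position 2 ('e'): no match needed
  Position 3 ('e'): no match needed
  Position 4 ('b'): no match needed
  Position 5 ('e'): no match needed
  Position 6 ('c'): no match needed
  Position 7 ('c'): no match needed
Only matched 0/3 characters => not a subsequence

0


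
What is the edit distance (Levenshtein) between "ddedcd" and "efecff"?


Computing edit distance: "ddedcd" -> "efecff"
DP table:
           e    f    e    c    f    f
      0    1    2    3    4    5    6
  d   1    1    2    3    4    5    6
  d   2    2    2    3    4    5    6
  e   3    2    3    2    3    4    5
  d   4    3    3    3    3    4    5
  c   5    4    4    4    3    4    5
  d   6    5    5    5    4    4    5
Edit distance = dp[6][6] = 5

5


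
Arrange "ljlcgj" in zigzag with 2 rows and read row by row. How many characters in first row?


Zigzag "ljlcgj" into 2 rows:
Placing characters:
  'l' => row 0
  'j' => row 1
  'l' => row 0
  'c' => row 1
  'g' => row 0
  'j' => row 1
Rows:
  Row 0: "llg"
  Row 1: "jcj"
First row length: 3

3


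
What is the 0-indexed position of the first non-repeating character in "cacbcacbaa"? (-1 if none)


Input: cacbcacbaa
Character frequencies:
  'a': 4
  'b': 2
  'c': 4
Scanning left to right for freq == 1:
  Position 0 ('c'): freq=4, skip
  Position 1 ('a'): freq=4, skip
  Position 2 ('c'): freq=4, skip
  Position 3 ('b'): freq=2, skip
  Position 4 ('c'): freq=4, skip
  Position 5 ('a'): freq=4, skip
  Position 6 ('c'): freq=4, skip
  Position 7 ('b'): freq=2, skip
  Position 8 ('a'): freq=4, skip
  Position 9 ('a'): freq=4, skip
  No unique character found => answer = -1

-1


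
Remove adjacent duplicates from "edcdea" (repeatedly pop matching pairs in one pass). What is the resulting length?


Input: edcdea
Stack-based adjacent duplicate removal:
  Read 'e': push. Stack: e
  Read 'd': push. Stack: ed
  Read 'c': push. Stack: edc
  Read 'd': push. Stack: edcd
  Read 'e': push. Stack: edcde
  Read 'a': push. Stack: edcdea
Final stack: "edcdea" (length 6)

6


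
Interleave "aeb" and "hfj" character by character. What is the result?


Interleaving "aeb" and "hfj":
  Position 0: 'a' from first, 'h' from second => "ah"
  Position 1: 'e' from first, 'f' from second => "ef"
  Position 2: 'b' from first, 'j' from second => "bj"
Result: ahefbj

ahefbj


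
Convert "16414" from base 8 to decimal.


Input: "16414" in base 8
Positional expansion:
  Digit '1' (value 1) x 8^4 = 4096
  Digit '6' (value 6) x 8^3 = 3072
  Digit '4' (value 4) x 8^2 = 256
  Digit '1' (value 1) x 8^1 = 8
  Digit '4' (value 4) x 8^0 = 4
Sum = 7436

7436


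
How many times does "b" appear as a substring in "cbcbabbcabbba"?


Searching for "b" in "cbcbabbcabbba"
Scanning each position:
  Position 0: "c" => no
  Position 1: "b" => MATCH
  Position 2: "c" => no
  Position 3: "b" => MATCH
  Position 4: "a" => no
  Position 5: "b" => MATCH
  Position 6: "b" => MATCH
  Position 7: "c" => no
  Position 8: "a" => no
  Position 9: "b" => MATCH
  Position 10: "b" => MATCH
  Position 11: "b" => MATCH
  Position 12: "a" => no
Total occurrences: 7

7


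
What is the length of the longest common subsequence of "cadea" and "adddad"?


LCS of "cadea" and "adddad"
DP table:
           a    d    d    d    a    d
      0    0    0    0    0    0    0
  c   0    0    0    0    0    0    0
  a   0    1    1    1    1    1    1
  d   0    1    2    2    2    2    2
  e   0    1    2    2    2    2    2
  a   0    1    2    2    2    3    3
LCS length = dp[5][6] = 3

3


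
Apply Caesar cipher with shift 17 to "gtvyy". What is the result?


Caesar cipher: shift "gtvyy" by 17
  'g' (pos 6) + 17 = pos 23 = 'x'
  't' (pos 19) + 17 = pos 10 = 'k'
  'v' (pos 21) + 17 = pos 12 = 'm'
  'y' (pos 24) + 17 = pos 15 = 'p'
  'y' (pos 24) + 17 = pos 15 = 'p'
Result: xkmpp

xkmpp


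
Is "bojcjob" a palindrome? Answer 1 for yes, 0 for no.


Input: bojcjob
Reversed: bojcjob
  Compare pos 0 ('b') with pos 6 ('b'): match
  Compare pos 1 ('o') with pos 5 ('o'): match
  Compare pos 2 ('j') with pos 4 ('j'): match
Result: palindrome

1


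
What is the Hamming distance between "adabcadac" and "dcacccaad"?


Comparing "adabcadac" and "dcacccaad" position by position:
  Position 0: 'a' vs 'd' => differ
  Position 1: 'd' vs 'c' => differ
  Position 2: 'a' vs 'a' => same
  Position 3: 'b' vs 'c' => differ
  Position 4: 'c' vs 'c' => same
  Position 5: 'a' vs 'c' => differ
  Position 6: 'd' vs 'a' => differ
  Position 7: 'a' vs 'a' => same
  Position 8: 'c' vs 'd' => differ
Total differences (Hamming distance): 6

6


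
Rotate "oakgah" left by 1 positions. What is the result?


Input: "oakgah", rotate left by 1
First 1 characters: "o"
Remaining characters: "akgah"
Concatenate remaining + first: "akgah" + "o" = "akgaho"

akgaho


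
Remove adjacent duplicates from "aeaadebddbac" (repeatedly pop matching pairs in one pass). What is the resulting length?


Input: aeaadebddbac
Stack-based adjacent duplicate removal:
  Read 'a': push. Stack: a
  Read 'e': push. Stack: ae
  Read 'a': push. Stack: aea
  Read 'a': matches stack top 'a' => pop. Stack: ae
  Read 'd': push. Stack: aed
  Read 'e': push. Stack: aede
  Read 'b': push. Stack: aedeb
  Read 'd': push. Stack: aedebd
  Read 'd': matches stack top 'd' => pop. Stack: aedeb
  Read 'b': matches stack top 'b' => pop. Stack: aede
  Read 'a': push. Stack: aedea
  Read 'c': push. Stack: aedeac
Final stack: "aedeac" (length 6)

6


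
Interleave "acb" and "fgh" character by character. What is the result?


Interleaving "acb" and "fgh":
  Position 0: 'a' from first, 'f' from second => "af"
  Position 1: 'c' from first, 'g' from second => "cg"
  Position 2: 'b' from first, 'h' from second => "bh"
Result: afcgbh

afcgbh


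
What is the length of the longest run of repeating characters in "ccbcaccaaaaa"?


Input: "ccbcaccaaaaa"
Scanning for longest run:
  Position 1 ('c'): continues run of 'c', length=2
  Position 2 ('b'): new char, reset run to 1
  Position 3 ('c'): new char, reset run to 1
  Position 4 ('a'): new char, reset run to 1
  Position 5 ('c'): new char, reset run to 1
  Position 6 ('c'): continues run of 'c', length=2
  Position 7 ('a'): new char, reset run to 1
  Position 8 ('a'): continues run of 'a', length=2
  Position 9 ('a'): continues run of 'a', length=3
  Position 10 ('a'): continues run of 'a', length=4
  Position 11 ('a'): continues run of 'a', length=5
Longest run: 'a' with length 5

5


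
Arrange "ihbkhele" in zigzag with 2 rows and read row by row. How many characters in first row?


Zigzag "ihbkhele" into 2 rows:
Placing characters:
  'i' => row 0
  'h' => row 1
  'b' => row 0
  'k' => row 1
  'h' => row 0
  'e' => row 1
  'l' => row 0
  'e' => row 1
Rows:
  Row 0: "ibhl"
  Row 1: "hkee"
First row length: 4

4


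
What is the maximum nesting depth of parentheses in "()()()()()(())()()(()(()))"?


Input: "()()()()()(())()()(()(()))"
Tracking depth:
  Position 0 '(': depth becomes 1
  Position 1 ')': depth becomes 0
  Position 2 '(': depth becomes 1
  Position 3 ')': depth becomes 0
  Position 4 '(': depth becomes 1
  Position 5 ')': depth becomes 0
  Position 6 '(': depth becomes 1
  Position 7 ')': depth becomes 0
  Position 8 '(': depth becomes 1
  Position 9 ')': depth becomes 0
  Position 10 '(': depth becomes 1
  Position 11 '(': depth becomes 2
  Position 12 ')': depth becomes 1
  Position 13 ')': depth becomes 0
  Position 14 '(': depth becomes 1
  Position 15 ')': depth becomes 0
  Position 16 '(': depth becomes 1
  Position 17 ')': depth becomes 0
  Position 18 '(': depth becomes 1
  Position 19 '(': depth becomes 2
  Position 20 ')': depth becomes 1
  Position 21 '(': depth becomes 2
  Position 22 '(': depth becomes 3
  Position 23 ')': depth becomes 2
  Position 24 ')': depth becomes 1
  Position 25 ')': depth becomes 0
Maximum depth reached: 3

3


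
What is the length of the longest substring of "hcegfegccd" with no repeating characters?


Input: "hcegfegccd"
Sliding window (track last position of each char):
  Position 0 ('h'): window [0,0] length 1 -- new best
  Position 1 ('c'): window [0,1] length 2 -- new best
  Position 2 ('e'): window [0,2] length 3 -- new best
  Position 3 ('g'): window [0,3] length 4 -- new best
  Position 4 ('f'): window [0,4] length 5 -- new best
  Position 5 ('e'): repeat (last at 2), move window start to 3
  Position 5 ('e'): window [3,5] length 3
  Position 6 ('g'): repeat (last at 3), move window start to 4
  Position 6 ('g'): window [4,6] length 3
  Position 7 ('c'): window [4,7] length 4
  Position 8 ('c'): repeat (last at 7), move window start to 8
  Position 8 ('c'): window [8,8] length 1
  Position 9 ('d'): window [8,9] length 2
Longest substring with no repeats: "hcegf" with length 5

5


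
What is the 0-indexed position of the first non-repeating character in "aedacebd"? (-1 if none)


Input: aedacebd
Character frequencies:
  'a': 2
  'b': 1
  'c': 1
  'd': 2
  'e': 2
Scanning left to right for freq == 1:
  Position 0 ('a'): freq=2, skip
  Position 1 ('e'): freq=2, skip
  Position 2 ('d'): freq=2, skip
  Position 3 ('a'): freq=2, skip
  Position 4 ('c'): unique! => answer = 4

4


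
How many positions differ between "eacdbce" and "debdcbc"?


Comparing "eacdbce" and "debdcbc" position by position:
  Position 0: 'e' vs 'd' => DIFFER
  Position 1: 'a' vs 'e' => DIFFER
  Position 2: 'c' vs 'b' => DIFFER
  Position 3: 'd' vs 'd' => same
  Position 4: 'b' vs 'c' => DIFFER
  Position 5: 'c' vs 'b' => DIFFER
  Position 6: 'e' vs 'c' => DIFFER
Positions that differ: 6

6


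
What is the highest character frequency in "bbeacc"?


Input: bbeacc
Character counts:
  'a': 1
  'b': 2
  'c': 2
  'e': 1
Maximum frequency: 2

2


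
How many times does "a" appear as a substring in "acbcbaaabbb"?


Searching for "a" in "acbcbaaabbb"
Scanning each position:
  Position 0: "a" => MATCH
  Position 1: "c" => no
  Position 2: "b" => no
  Position 3: "c" => no
  Position 4: "b" => no
  Position 5: "a" => MATCH
  Position 6: "a" => MATCH
  Position 7: "a" => MATCH
  Position 8: "b" => no
  Position 9: "b" => no
  Position 10: "b" => no
Total occurrences: 4

4


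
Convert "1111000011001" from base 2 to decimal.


Input: "1111000011001" in base 2
Positional expansion:
  Digit '1' (value 1) x 2^12 = 4096
  Digit '1' (value 1) x 2^11 = 2048
  Digit '1' (value 1) x 2^10 = 1024
  Digit '1' (value 1) x 2^9 = 512
  Digit '0' (value 0) x 2^8 = 0
  Digit '0' (value 0) x 2^7 = 0
  Digit '0' (value 0) x 2^6 = 0
  Digit '0' (value 0) x 2^5 = 0
  Digit '1' (value 1) x 2^4 = 16
  Digit '1' (value 1) x 2^3 = 8
  Digit '0' (value 0) x 2^2 = 0
  Digit '0' (value 0) x 2^1 = 0
  Digit '1' (value 1) x 2^0 = 1
Sum = 7705

7705


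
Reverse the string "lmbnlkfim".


Input: lmbnlkfim
Reading characters right to left:
  Position 8: 'm'
  Position 7: 'i'
  Position 6: 'f'
  Position 5: 'k'
  Position 4: 'l'
  Position 3: 'n'
  Position 2: 'b'
  Position 1: 'm'
  Position 0: 'l'
Reversed: mifklnbml

mifklnbml


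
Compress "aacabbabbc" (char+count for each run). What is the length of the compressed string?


Input: aacabbabbc
Runs:
  'a' x 2 => "a2"
  'c' x 1 => "c1"
  'a' x 1 => "a1"
  'b' x 2 => "b2"
  'a' x 1 => "a1"
  'b' x 2 => "b2"
  'c' x 1 => "c1"
Compressed: "a2c1a1b2a1b2c1"
Compressed length: 14

14


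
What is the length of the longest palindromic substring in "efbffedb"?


Input: "efbffedb"
Checking substrings for palindromes:
  [1:4] "fbf" (len 3) => palindrome
  [3:5] "ff" (len 2) => palindrome
Longest palindromic substring: "fbf" with length 3

3


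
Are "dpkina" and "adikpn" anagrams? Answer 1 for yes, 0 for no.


Strings: "dpkina", "adikpn"
Sorted first:  adiknp
Sorted second: adiknp
Sorted forms match => anagrams

1


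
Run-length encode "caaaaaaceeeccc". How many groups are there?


Input: caaaaaaceeeccc
Scanning for consecutive runs:
  Group 1: 'c' x 1 (positions 0-0)
  Group 2: 'a' x 6 (positions 1-6)
  Group 3: 'c' x 1 (positions 7-7)
  Group 4: 'e' x 3 (positions 8-10)
  Group 5: 'c' x 3 (positions 11-13)
Total groups: 5

5


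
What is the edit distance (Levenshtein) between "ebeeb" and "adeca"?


Computing edit distance: "ebeeb" -> "adeca"
DP table:
           a    d    e    c    a
      0    1    2    3    4    5
  e   1    1    2    2    3    4
  b   2    2    2    3    3    4
  e   3    3    3    2    3    4
  e   4    4    4    3    3    4
  b   5    5    5    4    4    4
Edit distance = dp[5][5] = 4

4


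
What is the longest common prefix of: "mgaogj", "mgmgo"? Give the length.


Words: mgaogj, mgmgo
  Position 0: all 'm' => match
  Position 1: all 'g' => match
  Position 2: ('a', 'm') => mismatch, stop
LCP = "mg" (length 2)

2


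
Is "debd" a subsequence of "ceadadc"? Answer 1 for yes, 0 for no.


Check if "debd" is a subsequence of "ceadadc"
Greedy scan:
  Position 0 ('c'): no match needed
  Position 1 ('e'): no match needed
  Position 2 ('a'): no match needed
  Position 3 ('d'): matches sub[0] = 'd'
  Position 4 ('a'): no match needed
  Position 5 ('d'): no match needed
  Position 6 ('c'): no match needed
Only matched 1/4 characters => not a subsequence

0


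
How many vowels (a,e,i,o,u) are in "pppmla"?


Input: pppmla
Checking each character:
  'p' at position 0: consonant
  'p' at position 1: consonant
  'p' at position 2: consonant
  'm' at position 3: consonant
  'l' at position 4: consonant
  'a' at position 5: vowel (running total: 1)
Total vowels: 1

1


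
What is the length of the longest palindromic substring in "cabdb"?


Input: "cabdb"
Checking substrings for palindromes:
  [2:5] "bdb" (len 3) => palindrome
Longest palindromic substring: "bdb" with length 3

3


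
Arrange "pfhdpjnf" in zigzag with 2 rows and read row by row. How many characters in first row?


Zigzag "pfhdpjnf" into 2 rows:
Placing characters:
  'p' => row 0
  'f' => row 1
  'h' => row 0
  'd' => row 1
  'p' => row 0
  'j' => row 1
  'n' => row 0
  'f' => row 1
Rows:
  Row 0: "phpn"
  Row 1: "fdjf"
First row length: 4

4


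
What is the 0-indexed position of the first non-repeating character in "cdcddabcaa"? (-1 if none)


Input: cdcddabcaa
Character frequencies:
  'a': 3
  'b': 1
  'c': 3
  'd': 3
Scanning left to right for freq == 1:
  Position 0 ('c'): freq=3, skip
  Position 1 ('d'): freq=3, skip
  Position 2 ('c'): freq=3, skip
  Position 3 ('d'): freq=3, skip
  Position 4 ('d'): freq=3, skip
  Position 5 ('a'): freq=3, skip
  Position 6 ('b'): unique! => answer = 6

6


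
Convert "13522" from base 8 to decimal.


Input: "13522" in base 8
Positional expansion:
  Digit '1' (value 1) x 8^4 = 4096
  Digit '3' (value 3) x 8^3 = 1536
  Digit '5' (value 5) x 8^2 = 320
  Digit '2' (value 2) x 8^1 = 16
  Digit '2' (value 2) x 8^0 = 2
Sum = 5970

5970


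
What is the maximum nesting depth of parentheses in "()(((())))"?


Input: "()(((())))"
Tracking depth:
  Position 0 '(': depth becomes 1
  Position 1 ')': depth becomes 0
  Position 2 '(': depth becomes 1
  Position 3 '(': depth becomes 2
  Position 4 '(': depth becomes 3
  Position 5 '(': depth becomes 4
  Position 6 ')': depth becomes 3
  Position 7 ')': depth becomes 2
  Position 8 ')': depth becomes 1
  Position 9 ')': depth becomes 0
Maximum depth reached: 4

4


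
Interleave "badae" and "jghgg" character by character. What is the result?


Interleaving "badae" and "jghgg":
  Position 0: 'b' from first, 'j' from second => "bj"
  Position 1: 'a' from first, 'g' from second => "ag"
  Position 2: 'd' from first, 'h' from second => "dh"
  Position 3: 'a' from first, 'g' from second => "ag"
  Position 4: 'e' from first, 'g' from second => "eg"
Result: bjagdhageg

bjagdhageg


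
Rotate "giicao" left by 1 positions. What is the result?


Input: "giicao", rotate left by 1
First 1 characters: "g"
Remaining characters: "iicao"
Concatenate remaining + first: "iicao" + "g" = "iicaog"

iicaog


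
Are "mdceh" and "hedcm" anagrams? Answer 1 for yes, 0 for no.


Strings: "mdceh", "hedcm"
Sorted first:  cdehm
Sorted second: cdehm
Sorted forms match => anagrams

1


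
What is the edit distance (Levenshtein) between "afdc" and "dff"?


Computing edit distance: "afdc" -> "dff"
DP table:
           d    f    f
      0    1    2    3
  a   1    1    2    3
  f   2    2    1    2
  d   3    2    2    2
  c   4    3    3    3
Edit distance = dp[4][3] = 3

3


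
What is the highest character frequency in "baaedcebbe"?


Input: baaedcebbe
Character counts:
  'a': 2
  'b': 3
  'c': 1
  'd': 1
  'e': 3
Maximum frequency: 3

3


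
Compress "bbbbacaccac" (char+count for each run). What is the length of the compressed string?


Input: bbbbacaccac
Runs:
  'b' x 4 => "b4"
  'a' x 1 => "a1"
  'c' x 1 => "c1"
  'a' x 1 => "a1"
  'c' x 2 => "c2"
  'a' x 1 => "a1"
  'c' x 1 => "c1"
Compressed: "b4a1c1a1c2a1c1"
Compressed length: 14

14


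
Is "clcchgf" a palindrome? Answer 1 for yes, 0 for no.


Input: clcchgf
Reversed: fghcclc
  Compare pos 0 ('c') with pos 6 ('f'): MISMATCH
  Compare pos 1 ('l') with pos 5 ('g'): MISMATCH
  Compare pos 2 ('c') with pos 4 ('h'): MISMATCH
Result: not a palindrome

0


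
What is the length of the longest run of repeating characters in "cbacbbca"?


Input: "cbacbbca"
Scanning for longest run:
  Position 1 ('b'): new char, reset run to 1
  Position 2 ('a'): new char, reset run to 1
  Position 3 ('c'): new char, reset run to 1
  Position 4 ('b'): new char, reset run to 1
  Position 5 ('b'): continues run of 'b', length=2
  Position 6 ('c'): new char, reset run to 1
  Position 7 ('a'): new char, reset run to 1
Longest run: 'b' with length 2

2
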